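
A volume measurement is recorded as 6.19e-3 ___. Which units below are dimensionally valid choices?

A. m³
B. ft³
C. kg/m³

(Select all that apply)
A, B

volume has SI base units: m^3

Checking each option against m^3:
  A. m³: ✓ matches
  B. ft³: ✓ matches
  C. kg/m³: ✗ does not match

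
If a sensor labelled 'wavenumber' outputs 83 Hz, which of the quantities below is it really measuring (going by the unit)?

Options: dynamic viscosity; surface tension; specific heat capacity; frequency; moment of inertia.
frequency

wavenumber should have units dimensionally equivalent to 1 / m (e.g. 1/m).
The given unit 'Hz' reduces to 1 / s. Of the listed options, that is the dimensionality of frequency.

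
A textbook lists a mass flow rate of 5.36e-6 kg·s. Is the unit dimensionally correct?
No

mass flow rate has SI base units: kg / s
kg·s does NOT reduce to kg / s; a valid unit for mass flow rate would be e.g. kg/s.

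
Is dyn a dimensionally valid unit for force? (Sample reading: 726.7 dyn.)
Yes

force has SI base units: kg * m / s^2
dyn reduces to the same SI base units, so it is a valid unit for force.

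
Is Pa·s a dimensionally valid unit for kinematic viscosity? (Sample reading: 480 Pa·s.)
No

kinematic viscosity has SI base units: m^2 / s
Pa·s does NOT reduce to m^2 / s; a valid unit for kinematic viscosity would be e.g. m²/s.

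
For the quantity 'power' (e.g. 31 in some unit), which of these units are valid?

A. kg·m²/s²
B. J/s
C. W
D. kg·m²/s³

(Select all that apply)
B, C, D

power has SI base units: kg * m^2 / s^3

Checking each option against kg * m^2 / s^3:
  A. kg·m²/s²: ✗ does not match
  B. J/s: ✓ matches
  C. W: ✓ matches
  D. kg·m²/s³: ✓ matches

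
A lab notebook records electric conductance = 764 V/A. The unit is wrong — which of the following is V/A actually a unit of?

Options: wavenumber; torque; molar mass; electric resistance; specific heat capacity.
electric resistance

electric conductance should have units dimensionally equivalent to A^2 * s^3 / (kg * m^2) (e.g. S).
The given unit 'V/A' reduces to kg * m^2 / (A^2 * s^3). Of the listed options, that is the dimensionality of electric resistance.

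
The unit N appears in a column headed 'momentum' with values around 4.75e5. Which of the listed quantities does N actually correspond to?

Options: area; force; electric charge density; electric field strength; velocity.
force

momentum should have units dimensionally equivalent to kg * m / s (e.g. kg·m/s).
The given unit 'N' reduces to kg * m / s^2. Of the listed options, that is the dimensionality of force.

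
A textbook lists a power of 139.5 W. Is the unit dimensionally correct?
Yes

power has SI base units: kg * m^2 / s^3
W reduces to the same SI base units, so it is a valid unit for power.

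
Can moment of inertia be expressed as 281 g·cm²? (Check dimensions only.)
Yes

moment of inertia has SI base units: kg * m^2
g·cm² reduces to the same SI base units, so it is a valid unit for moment of inertia.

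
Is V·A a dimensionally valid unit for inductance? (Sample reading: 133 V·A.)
No

inductance has SI base units: kg * m^2 / (A^2 * s^2)
V·A does NOT reduce to kg * m^2 / (A^2 * s^2); a valid unit for inductance would be e.g. H.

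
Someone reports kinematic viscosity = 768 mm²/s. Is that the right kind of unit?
Yes

kinematic viscosity has SI base units: m^2 / s
mm²/s reduces to the same SI base units, so it is a valid unit for kinematic viscosity.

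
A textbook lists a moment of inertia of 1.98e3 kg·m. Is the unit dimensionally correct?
No

moment of inertia has SI base units: kg * m^2
kg·m does NOT reduce to kg * m^2; a valid unit for moment of inertia would be e.g. kg·m².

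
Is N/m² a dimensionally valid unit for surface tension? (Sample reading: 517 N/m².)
No

surface tension has SI base units: kg / s^2
N/m² does NOT reduce to kg / s^2; a valid unit for surface tension would be e.g. N/m.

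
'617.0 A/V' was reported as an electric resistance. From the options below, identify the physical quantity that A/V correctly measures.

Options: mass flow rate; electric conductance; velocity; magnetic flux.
electric conductance

electric resistance should have units dimensionally equivalent to kg * m^2 / (A^2 * s^3) (e.g. Ω).
The given unit 'A/V' reduces to A^2 * s^3 / (kg * m^2). Of the listed options, that is the dimensionality of electric conductance.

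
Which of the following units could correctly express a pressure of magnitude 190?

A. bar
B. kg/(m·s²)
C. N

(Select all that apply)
A, B

pressure has SI base units: kg / (m * s^2)

Checking each option against kg / (m * s^2):
  A. bar: ✓ matches
  B. kg/(m·s²): ✓ matches
  C. N: ✗ does not match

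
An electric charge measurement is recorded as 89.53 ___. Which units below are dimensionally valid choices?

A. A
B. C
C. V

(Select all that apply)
B

electric charge has SI base units: A * s

Checking each option against A * s:
  A. A: ✗ does not match
  B. C: ✓ matches
  C. V: ✗ does not match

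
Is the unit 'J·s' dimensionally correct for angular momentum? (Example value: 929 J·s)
Yes

angular momentum has SI base units: kg * m^2 / s
J·s reduces to the same SI base units, so it is a valid unit for angular momentum.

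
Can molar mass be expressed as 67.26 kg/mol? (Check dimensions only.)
Yes

molar mass has SI base units: kg / mol
kg/mol reduces to the same SI base units, so it is a valid unit for molar mass.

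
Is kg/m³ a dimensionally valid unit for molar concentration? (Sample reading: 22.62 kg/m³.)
No

molar concentration has SI base units: mol / m^3
kg/m³ does NOT reduce to mol / m^3; a valid unit for molar concentration would be e.g. mol/m³.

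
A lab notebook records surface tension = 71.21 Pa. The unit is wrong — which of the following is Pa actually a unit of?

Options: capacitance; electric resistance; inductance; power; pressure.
pressure

surface tension should have units dimensionally equivalent to kg / s^2 (e.g. N/m).
The given unit 'Pa' reduces to kg / (m * s^2). Of the listed options, that is the dimensionality of pressure.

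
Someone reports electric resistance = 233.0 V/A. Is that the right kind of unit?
Yes

electric resistance has SI base units: kg * m^2 / (A^2 * s^3)
V/A reduces to the same SI base units, so it is a valid unit for electric resistance.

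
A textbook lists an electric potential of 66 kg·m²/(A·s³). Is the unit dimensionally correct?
Yes

electric potential has SI base units: kg * m^2 / (A * s^3)
kg·m²/(A·s³) reduces to the same SI base units, so it is a valid unit for electric potential.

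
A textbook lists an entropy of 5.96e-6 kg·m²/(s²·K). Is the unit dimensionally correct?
Yes

entropy has SI base units: kg * m^2 / (s^2 * K)
kg·m²/(s²·K) reduces to the same SI base units, so it is a valid unit for entropy.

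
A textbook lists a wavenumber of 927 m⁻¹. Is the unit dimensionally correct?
Yes

wavenumber has SI base units: 1 / m
m⁻¹ reduces to the same SI base units, so it is a valid unit for wavenumber.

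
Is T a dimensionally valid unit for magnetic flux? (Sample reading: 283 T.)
No

magnetic flux has SI base units: kg * m^2 / (A * s^2)
T does NOT reduce to kg * m^2 / (A * s^2); a valid unit for magnetic flux would be e.g. Wb.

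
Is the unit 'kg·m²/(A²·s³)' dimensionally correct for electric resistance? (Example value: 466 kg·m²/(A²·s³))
Yes

electric resistance has SI base units: kg * m^2 / (A^2 * s^3)
kg·m²/(A²·s³) reduces to the same SI base units, so it is a valid unit for electric resistance.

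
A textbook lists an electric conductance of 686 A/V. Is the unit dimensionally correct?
Yes

electric conductance has SI base units: A^2 * s^3 / (kg * m^2)
A/V reduces to the same SI base units, so it is a valid unit for electric conductance.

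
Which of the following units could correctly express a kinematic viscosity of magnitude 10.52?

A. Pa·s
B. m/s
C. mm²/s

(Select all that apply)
C

kinematic viscosity has SI base units: m^2 / s

Checking each option against m^2 / s:
  A. Pa·s: ✗ does not match
  B. m/s: ✗ does not match
  C. mm²/s: ✓ matches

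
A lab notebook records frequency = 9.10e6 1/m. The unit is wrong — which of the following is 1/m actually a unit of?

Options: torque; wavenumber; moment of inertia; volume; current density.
wavenumber

frequency should have units dimensionally equivalent to 1 / s (e.g. Hz).
The given unit '1/m' reduces to 1 / m. Of the listed options, that is the dimensionality of wavenumber.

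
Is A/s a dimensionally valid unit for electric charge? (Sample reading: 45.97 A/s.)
No

electric charge has SI base units: A * s
A/s does NOT reduce to A * s; a valid unit for electric charge would be e.g. C.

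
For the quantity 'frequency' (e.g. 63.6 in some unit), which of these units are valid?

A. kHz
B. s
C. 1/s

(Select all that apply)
A, C

frequency has SI base units: 1 / s

Checking each option against 1 / s:
  A. kHz: ✓ matches
  B. s: ✗ does not match
  C. 1/s: ✓ matches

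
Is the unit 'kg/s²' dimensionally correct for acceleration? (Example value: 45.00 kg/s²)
No

acceleration has SI base units: m / s^2
kg/s² does NOT reduce to m / s^2; a valid unit for acceleration would be e.g. m/s².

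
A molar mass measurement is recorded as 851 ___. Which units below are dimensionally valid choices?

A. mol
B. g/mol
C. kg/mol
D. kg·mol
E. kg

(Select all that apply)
B, C

molar mass has SI base units: kg / mol

Checking each option against kg / mol:
  A. mol: ✗ does not match
  B. g/mol: ✓ matches
  C. kg/mol: ✓ matches
  D. kg·mol: ✗ does not match
  E. kg: ✗ does not match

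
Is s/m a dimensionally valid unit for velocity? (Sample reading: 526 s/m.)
No

velocity has SI base units: m / s
s/m does NOT reduce to m / s; a valid unit for velocity would be e.g. m/s.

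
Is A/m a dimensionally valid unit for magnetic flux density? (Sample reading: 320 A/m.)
No

magnetic flux density has SI base units: kg / (A * s^2)
A/m does NOT reduce to kg / (A * s^2); a valid unit for magnetic flux density would be e.g. T.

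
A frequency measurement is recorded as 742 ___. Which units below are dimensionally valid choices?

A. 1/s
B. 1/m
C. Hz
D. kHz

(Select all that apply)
A, C, D

frequency has SI base units: 1 / s

Checking each option against 1 / s:
  A. 1/s: ✓ matches
  B. 1/m: ✗ does not match
  C. Hz: ✓ matches
  D. kHz: ✓ matches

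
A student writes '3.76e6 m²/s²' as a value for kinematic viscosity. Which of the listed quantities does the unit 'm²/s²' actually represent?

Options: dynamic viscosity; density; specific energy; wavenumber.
specific energy

kinematic viscosity should have units dimensionally equivalent to m^2 / s (e.g. m²/s).
The given unit 'm²/s²' reduces to m^2 / s^2. Of the listed options, that is the dimensionality of specific energy.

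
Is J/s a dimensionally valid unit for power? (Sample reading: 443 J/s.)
Yes

power has SI base units: kg * m^2 / s^3
J/s reduces to the same SI base units, so it is a valid unit for power.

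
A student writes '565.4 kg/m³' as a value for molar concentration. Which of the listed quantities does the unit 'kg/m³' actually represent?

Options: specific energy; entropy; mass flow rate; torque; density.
density

molar concentration should have units dimensionally equivalent to mol / m^3 (e.g. mol/m³).
The given unit 'kg/m³' reduces to kg / m^3. Of the listed options, that is the dimensionality of density.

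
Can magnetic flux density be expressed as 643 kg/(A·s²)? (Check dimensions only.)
Yes

magnetic flux density has SI base units: kg / (A * s^2)
kg/(A·s²) reduces to the same SI base units, so it is a valid unit for magnetic flux density.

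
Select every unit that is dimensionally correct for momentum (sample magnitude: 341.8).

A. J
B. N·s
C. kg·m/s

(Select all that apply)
B, C

momentum has SI base units: kg * m / s

Checking each option against kg * m / s:
  A. J: ✗ does not match
  B. N·s: ✓ matches
  C. kg·m/s: ✓ matches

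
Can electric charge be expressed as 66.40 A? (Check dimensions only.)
No

electric charge has SI base units: A * s
A does NOT reduce to A * s; a valid unit for electric charge would be e.g. C.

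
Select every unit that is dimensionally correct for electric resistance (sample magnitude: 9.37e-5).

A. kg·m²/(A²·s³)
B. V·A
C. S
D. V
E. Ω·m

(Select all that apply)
A

electric resistance has SI base units: kg * m^2 / (A^2 * s^3)

Checking each option against kg * m^2 / (A^2 * s^3):
  A. kg·m²/(A²·s³): ✓ matches
  B. V·A: ✗ does not match
  C. S: ✗ does not match
  D. V: ✗ does not match
  E. Ω·m: ✗ does not match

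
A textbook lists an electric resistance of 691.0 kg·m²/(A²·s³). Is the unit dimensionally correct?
Yes

electric resistance has SI base units: kg * m^2 / (A^2 * s^3)
kg·m²/(A²·s³) reduces to the same SI base units, so it is a valid unit for electric resistance.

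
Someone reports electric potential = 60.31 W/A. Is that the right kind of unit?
Yes

electric potential has SI base units: kg * m^2 / (A * s^3)
W/A reduces to the same SI base units, so it is a valid unit for electric potential.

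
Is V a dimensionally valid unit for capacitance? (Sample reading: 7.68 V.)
No

capacitance has SI base units: A^2 * s^4 / (kg * m^2)
V does NOT reduce to A^2 * s^4 / (kg * m^2); a valid unit for capacitance would be e.g. F.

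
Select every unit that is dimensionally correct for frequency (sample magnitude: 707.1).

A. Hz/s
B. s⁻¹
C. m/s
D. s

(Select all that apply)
B

frequency has SI base units: 1 / s

Checking each option against 1 / s:
  A. Hz/s: ✗ does not match
  B. s⁻¹: ✓ matches
  C. m/s: ✗ does not match
  D. s: ✗ does not match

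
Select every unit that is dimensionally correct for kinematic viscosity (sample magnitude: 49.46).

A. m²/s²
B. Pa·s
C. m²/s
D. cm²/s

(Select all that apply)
C, D

kinematic viscosity has SI base units: m^2 / s

Checking each option against m^2 / s:
  A. m²/s²: ✗ does not match
  B. Pa·s: ✗ does not match
  C. m²/s: ✓ matches
  D. cm²/s: ✓ matches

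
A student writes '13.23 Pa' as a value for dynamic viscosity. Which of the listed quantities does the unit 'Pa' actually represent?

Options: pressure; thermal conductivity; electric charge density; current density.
pressure

dynamic viscosity should have units dimensionally equivalent to kg / (m * s) (e.g. Pa·s).
The given unit 'Pa' reduces to kg / (m * s^2). Of the listed options, that is the dimensionality of pressure.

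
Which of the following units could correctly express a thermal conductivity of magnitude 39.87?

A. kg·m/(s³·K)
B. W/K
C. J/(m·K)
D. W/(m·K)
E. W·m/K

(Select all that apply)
A, D

thermal conductivity has SI base units: kg * m / (s^3 * K)

Checking each option against kg * m / (s^3 * K):
  A. kg·m/(s³·K): ✓ matches
  B. W/K: ✗ does not match
  C. J/(m·K): ✗ does not match
  D. W/(m·K): ✓ matches
  E. W·m/K: ✗ does not match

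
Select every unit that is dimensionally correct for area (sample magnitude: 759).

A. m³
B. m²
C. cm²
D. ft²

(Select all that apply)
B, C, D

area has SI base units: m^2

Checking each option against m^2:
  A. m³: ✗ does not match
  B. m²: ✓ matches
  C. cm²: ✓ matches
  D. ft²: ✓ matches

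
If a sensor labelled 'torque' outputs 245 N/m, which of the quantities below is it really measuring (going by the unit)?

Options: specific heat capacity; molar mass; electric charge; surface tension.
surface tension

torque should have units dimensionally equivalent to kg * m^2 / s^2 (e.g. N·m).
The given unit 'N/m' reduces to kg / s^2. Of the listed options, that is the dimensionality of surface tension.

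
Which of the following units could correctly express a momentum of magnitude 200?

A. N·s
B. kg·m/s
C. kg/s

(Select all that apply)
A, B

momentum has SI base units: kg * m / s

Checking each option against kg * m / s:
  A. N·s: ✓ matches
  B. kg·m/s: ✓ matches
  C. kg/s: ✗ does not match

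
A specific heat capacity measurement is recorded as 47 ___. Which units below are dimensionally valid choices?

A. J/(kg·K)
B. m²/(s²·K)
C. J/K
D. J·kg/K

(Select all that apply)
A, B

specific heat capacity has SI base units: m^2 / (s^2 * K)

Checking each option against m^2 / (s^2 * K):
  A. J/(kg·K): ✓ matches
  B. m²/(s²·K): ✓ matches
  C. J/K: ✗ does not match
  D. J·kg/K: ✗ does not match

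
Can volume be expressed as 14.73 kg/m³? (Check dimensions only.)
No

volume has SI base units: m^3
kg/m³ does NOT reduce to m^3; a valid unit for volume would be e.g. m³.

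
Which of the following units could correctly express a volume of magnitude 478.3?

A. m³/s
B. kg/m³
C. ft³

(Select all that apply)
C

volume has SI base units: m^3

Checking each option against m^3:
  A. m³/s: ✗ does not match
  B. kg/m³: ✗ does not match
  C. ft³: ✓ matches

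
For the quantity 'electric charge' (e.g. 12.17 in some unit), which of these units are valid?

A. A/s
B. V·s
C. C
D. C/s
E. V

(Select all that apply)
C

electric charge has SI base units: A * s

Checking each option against A * s:
  A. A/s: ✗ does not match
  B. V·s: ✗ does not match
  C. C: ✓ matches
  D. C/s: ✗ does not match
  E. V: ✗ does not match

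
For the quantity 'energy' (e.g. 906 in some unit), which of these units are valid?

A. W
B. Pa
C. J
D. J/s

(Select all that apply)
C

energy has SI base units: kg * m^2 / s^2

Checking each option against kg * m^2 / s^2:
  A. W: ✗ does not match
  B. Pa: ✗ does not match
  C. J: ✓ matches
  D. J/s: ✗ does not match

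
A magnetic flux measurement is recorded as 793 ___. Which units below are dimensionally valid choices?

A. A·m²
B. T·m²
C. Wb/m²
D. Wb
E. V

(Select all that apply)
B, D

magnetic flux has SI base units: kg * m^2 / (A * s^2)

Checking each option against kg * m^2 / (A * s^2):
  A. A·m²: ✗ does not match
  B. T·m²: ✓ matches
  C. Wb/m²: ✗ does not match
  D. Wb: ✓ matches
  E. V: ✗ does not match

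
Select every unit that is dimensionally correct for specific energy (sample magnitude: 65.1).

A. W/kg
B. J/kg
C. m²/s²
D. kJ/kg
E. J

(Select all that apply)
B, C, D

specific energy has SI base units: m^2 / s^2

Checking each option against m^2 / s^2:
  A. W/kg: ✗ does not match
  B. J/kg: ✓ matches
  C. m²/s²: ✓ matches
  D. kJ/kg: ✓ matches
  E. J: ✗ does not match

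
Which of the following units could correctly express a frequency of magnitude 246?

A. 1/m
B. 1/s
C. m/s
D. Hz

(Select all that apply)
B, D

frequency has SI base units: 1 / s

Checking each option against 1 / s:
  A. 1/m: ✗ does not match
  B. 1/s: ✓ matches
  C. m/s: ✗ does not match
  D. Hz: ✓ matches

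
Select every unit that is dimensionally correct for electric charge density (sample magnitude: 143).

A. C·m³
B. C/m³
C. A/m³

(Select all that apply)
B

electric charge density has SI base units: A * s / m^3

Checking each option against A * s / m^3:
  A. C·m³: ✗ does not match
  B. C/m³: ✓ matches
  C. A/m³: ✗ does not match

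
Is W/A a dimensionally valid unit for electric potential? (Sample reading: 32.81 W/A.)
Yes

electric potential has SI base units: kg * m^2 / (A * s^3)
W/A reduces to the same SI base units, so it is a valid unit for electric potential.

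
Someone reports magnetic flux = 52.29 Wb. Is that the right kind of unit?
Yes

magnetic flux has SI base units: kg * m^2 / (A * s^2)
Wb reduces to the same SI base units, so it is a valid unit for magnetic flux.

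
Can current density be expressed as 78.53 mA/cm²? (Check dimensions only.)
Yes

current density has SI base units: A / m^2
mA/cm² reduces to the same SI base units, so it is a valid unit for current density.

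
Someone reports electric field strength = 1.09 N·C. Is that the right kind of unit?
No

electric field strength has SI base units: kg * m / (A * s^3)
N·C does NOT reduce to kg * m / (A * s^3); a valid unit for electric field strength would be e.g. V/m.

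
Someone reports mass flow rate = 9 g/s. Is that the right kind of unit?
Yes

mass flow rate has SI base units: kg / s
g/s reduces to the same SI base units, so it is a valid unit for mass flow rate.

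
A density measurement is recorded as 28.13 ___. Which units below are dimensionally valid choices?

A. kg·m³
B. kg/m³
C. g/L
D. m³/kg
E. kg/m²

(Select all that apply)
B, C

density has SI base units: kg / m^3

Checking each option against kg / m^3:
  A. kg·m³: ✗ does not match
  B. kg/m³: ✓ matches
  C. g/L: ✓ matches
  D. m³/kg: ✗ does not match
  E. kg/m²: ✗ does not match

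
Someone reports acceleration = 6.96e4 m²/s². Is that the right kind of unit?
No

acceleration has SI base units: m / s^2
m²/s² does NOT reduce to m / s^2; a valid unit for acceleration would be e.g. m/s².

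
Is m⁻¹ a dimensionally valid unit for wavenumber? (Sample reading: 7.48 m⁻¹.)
Yes

wavenumber has SI base units: 1 / m
m⁻¹ reduces to the same SI base units, so it is a valid unit for wavenumber.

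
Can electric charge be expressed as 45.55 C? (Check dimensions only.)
Yes

electric charge has SI base units: A * s
C reduces to the same SI base units, so it is a valid unit for electric charge.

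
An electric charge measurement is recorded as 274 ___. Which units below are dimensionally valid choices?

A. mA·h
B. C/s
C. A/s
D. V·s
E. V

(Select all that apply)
A

electric charge has SI base units: A * s

Checking each option against A * s:
  A. mA·h: ✓ matches
  B. C/s: ✗ does not match
  C. A/s: ✗ does not match
  D. V·s: ✗ does not match
  E. V: ✗ does not match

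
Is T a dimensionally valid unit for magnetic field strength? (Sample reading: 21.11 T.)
No

magnetic field strength has SI base units: A / m
T does NOT reduce to A / m; a valid unit for magnetic field strength would be e.g. A/m.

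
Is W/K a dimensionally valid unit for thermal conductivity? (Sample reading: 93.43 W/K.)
No

thermal conductivity has SI base units: kg * m / (s^3 * K)
W/K does NOT reduce to kg * m / (s^3 * K); a valid unit for thermal conductivity would be e.g. W/(m·K).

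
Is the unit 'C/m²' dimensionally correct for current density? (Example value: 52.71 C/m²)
No

current density has SI base units: A / m^2
C/m² does NOT reduce to A / m^2; a valid unit for current density would be e.g. A/m².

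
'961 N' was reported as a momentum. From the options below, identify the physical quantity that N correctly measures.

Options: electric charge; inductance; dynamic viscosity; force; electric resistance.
force

momentum should have units dimensionally equivalent to kg * m / s (e.g. kg·m/s).
The given unit 'N' reduces to kg * m / s^2. Of the listed options, that is the dimensionality of force.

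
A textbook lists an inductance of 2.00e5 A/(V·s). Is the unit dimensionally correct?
No

inductance has SI base units: kg * m^2 / (A^2 * s^2)
A/(V·s) does NOT reduce to kg * m^2 / (A^2 * s^2); a valid unit for inductance would be e.g. H.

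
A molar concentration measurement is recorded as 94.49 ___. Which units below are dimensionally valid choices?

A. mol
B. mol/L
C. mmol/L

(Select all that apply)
B, C

molar concentration has SI base units: mol / m^3

Checking each option against mol / m^3:
  A. mol: ✗ does not match
  B. mol/L: ✓ matches
  C. mmol/L: ✓ matches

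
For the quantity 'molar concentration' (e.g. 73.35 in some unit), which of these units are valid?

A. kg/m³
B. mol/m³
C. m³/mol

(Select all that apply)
B

molar concentration has SI base units: mol / m^3

Checking each option against mol / m^3:
  A. kg/m³: ✗ does not match
  B. mol/m³: ✓ matches
  C. m³/mol: ✗ does not match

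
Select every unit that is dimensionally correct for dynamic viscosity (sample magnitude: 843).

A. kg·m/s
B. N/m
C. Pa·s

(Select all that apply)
C

dynamic viscosity has SI base units: kg / (m * s)

Checking each option against kg / (m * s):
  A. kg·m/s: ✗ does not match
  B. N/m: ✗ does not match
  C. Pa·s: ✓ matches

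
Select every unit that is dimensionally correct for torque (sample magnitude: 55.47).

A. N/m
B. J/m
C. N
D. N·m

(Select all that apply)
D

torque has SI base units: kg * m^2 / s^2

Checking each option against kg * m^2 / s^2:
  A. N/m: ✗ does not match
  B. J/m: ✗ does not match
  C. N: ✗ does not match
  D. N·m: ✓ matches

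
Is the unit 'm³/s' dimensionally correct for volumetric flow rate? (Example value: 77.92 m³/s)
Yes

volumetric flow rate has SI base units: m^3 / s
m³/s reduces to the same SI base units, so it is a valid unit for volumetric flow rate.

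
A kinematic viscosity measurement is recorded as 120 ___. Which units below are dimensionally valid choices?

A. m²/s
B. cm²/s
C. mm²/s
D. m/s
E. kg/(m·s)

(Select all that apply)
A, B, C

kinematic viscosity has SI base units: m^2 / s

Checking each option against m^2 / s:
  A. m²/s: ✓ matches
  B. cm²/s: ✓ matches
  C. mm²/s: ✓ matches
  D. m/s: ✗ does not match
  E. kg/(m·s): ✗ does not match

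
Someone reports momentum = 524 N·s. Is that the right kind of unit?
Yes

momentum has SI base units: kg * m / s
N·s reduces to the same SI base units, so it is a valid unit for momentum.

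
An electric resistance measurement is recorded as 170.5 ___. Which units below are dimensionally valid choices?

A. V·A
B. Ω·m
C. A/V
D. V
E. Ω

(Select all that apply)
E

electric resistance has SI base units: kg * m^2 / (A^2 * s^3)

Checking each option against kg * m^2 / (A^2 * s^3):
  A. V·A: ✗ does not match
  B. Ω·m: ✗ does not match
  C. A/V: ✗ does not match
  D. V: ✗ does not match
  E. Ω: ✓ matches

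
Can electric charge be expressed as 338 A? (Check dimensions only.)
No

electric charge has SI base units: A * s
A does NOT reduce to A * s; a valid unit for electric charge would be e.g. C.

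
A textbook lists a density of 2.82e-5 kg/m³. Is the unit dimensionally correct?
Yes

density has SI base units: kg / m^3
kg/m³ reduces to the same SI base units, so it is a valid unit for density.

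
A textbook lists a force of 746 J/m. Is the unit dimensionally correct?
Yes

force has SI base units: kg * m / s^2
J/m reduces to the same SI base units, so it is a valid unit for force.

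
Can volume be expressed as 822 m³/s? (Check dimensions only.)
No

volume has SI base units: m^3
m³/s does NOT reduce to m^3; a valid unit for volume would be e.g. m³.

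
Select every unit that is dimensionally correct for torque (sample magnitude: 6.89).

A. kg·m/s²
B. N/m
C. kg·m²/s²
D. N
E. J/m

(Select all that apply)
C

torque has SI base units: kg * m^2 / s^2

Checking each option against kg * m^2 / s^2:
  A. kg·m/s²: ✗ does not match
  B. N/m: ✗ does not match
  C. kg·m²/s²: ✓ matches
  D. N: ✗ does not match
  E. J/m: ✗ does not match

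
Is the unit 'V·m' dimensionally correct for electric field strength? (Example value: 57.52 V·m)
No

electric field strength has SI base units: kg * m / (A * s^3)
V·m does NOT reduce to kg * m / (A * s^3); a valid unit for electric field strength would be e.g. V/m.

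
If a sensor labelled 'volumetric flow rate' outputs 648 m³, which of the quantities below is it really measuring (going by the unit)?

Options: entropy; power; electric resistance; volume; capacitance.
volume

volumetric flow rate should have units dimensionally equivalent to m^3 / s (e.g. m³/s).
The given unit 'm³' reduces to m^3. Of the listed options, that is the dimensionality of volume.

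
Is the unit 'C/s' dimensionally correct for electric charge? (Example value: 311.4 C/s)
No

electric charge has SI base units: A * s
C/s does NOT reduce to A * s; a valid unit for electric charge would be e.g. C.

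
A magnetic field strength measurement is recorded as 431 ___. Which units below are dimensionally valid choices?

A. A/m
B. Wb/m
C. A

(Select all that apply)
A

magnetic field strength has SI base units: A / m

Checking each option against A / m:
  A. A/m: ✓ matches
  B. Wb/m: ✗ does not match
  C. A: ✗ does not match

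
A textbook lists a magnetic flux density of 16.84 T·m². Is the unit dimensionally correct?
No

magnetic flux density has SI base units: kg / (A * s^2)
T·m² does NOT reduce to kg / (A * s^2); a valid unit for magnetic flux density would be e.g. T.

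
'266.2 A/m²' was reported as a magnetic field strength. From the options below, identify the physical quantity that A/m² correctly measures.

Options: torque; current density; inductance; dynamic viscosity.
current density

magnetic field strength should have units dimensionally equivalent to A / m (e.g. A/m).
The given unit 'A/m²' reduces to A / m^2. Of the listed options, that is the dimensionality of current density.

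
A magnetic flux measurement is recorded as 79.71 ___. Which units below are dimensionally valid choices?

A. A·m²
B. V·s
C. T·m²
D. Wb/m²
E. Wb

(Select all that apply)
B, C, E

magnetic flux has SI base units: kg * m^2 / (A * s^2)

Checking each option against kg * m^2 / (A * s^2):
  A. A·m²: ✗ does not match
  B. V·s: ✓ matches
  C. T·m²: ✓ matches
  D. Wb/m²: ✗ does not match
  E. Wb: ✓ matches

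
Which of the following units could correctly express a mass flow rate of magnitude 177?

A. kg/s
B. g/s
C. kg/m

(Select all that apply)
A, B

mass flow rate has SI base units: kg / s

Checking each option against kg / s:
  A. kg/s: ✓ matches
  B. g/s: ✓ matches
  C. kg/m: ✗ does not match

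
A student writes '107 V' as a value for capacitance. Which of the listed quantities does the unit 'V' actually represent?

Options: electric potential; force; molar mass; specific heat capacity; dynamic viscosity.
electric potential

capacitance should have units dimensionally equivalent to A^2 * s^4 / (kg * m^2) (e.g. F).
The given unit 'V' reduces to kg * m^2 / (A * s^3). Of the listed options, that is the dimensionality of electric potential.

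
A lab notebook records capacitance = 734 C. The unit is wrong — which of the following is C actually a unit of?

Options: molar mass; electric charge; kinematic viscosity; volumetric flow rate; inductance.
electric charge

capacitance should have units dimensionally equivalent to A^2 * s^4 / (kg * m^2) (e.g. F).
The given unit 'C' reduces to A * s. Of the listed options, that is the dimensionality of electric charge.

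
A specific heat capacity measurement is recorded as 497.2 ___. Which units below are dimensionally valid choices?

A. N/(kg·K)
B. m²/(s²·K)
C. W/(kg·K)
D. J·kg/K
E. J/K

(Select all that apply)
B

specific heat capacity has SI base units: m^2 / (s^2 * K)

Checking each option against m^2 / (s^2 * K):
  A. N/(kg·K): ✗ does not match
  B. m²/(s²·K): ✓ matches
  C. W/(kg·K): ✗ does not match
  D. J·kg/K: ✗ does not match
  E. J/K: ✗ does not match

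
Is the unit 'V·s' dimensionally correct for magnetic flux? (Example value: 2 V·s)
Yes

magnetic flux has SI base units: kg * m^2 / (A * s^2)
V·s reduces to the same SI base units, so it is a valid unit for magnetic flux.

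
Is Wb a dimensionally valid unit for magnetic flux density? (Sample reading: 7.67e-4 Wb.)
No

magnetic flux density has SI base units: kg / (A * s^2)
Wb does NOT reduce to kg / (A * s^2); a valid unit for magnetic flux density would be e.g. T.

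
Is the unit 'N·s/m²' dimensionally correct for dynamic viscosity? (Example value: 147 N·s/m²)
Yes

dynamic viscosity has SI base units: kg / (m * s)
N·s/m² reduces to the same SI base units, so it is a valid unit for dynamic viscosity.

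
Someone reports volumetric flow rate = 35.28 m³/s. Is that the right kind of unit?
Yes

volumetric flow rate has SI base units: m^3 / s
m³/s reduces to the same SI base units, so it is a valid unit for volumetric flow rate.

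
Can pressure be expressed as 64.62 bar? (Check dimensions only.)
Yes

pressure has SI base units: kg / (m * s^2)
bar reduces to the same SI base units, so it is a valid unit for pressure.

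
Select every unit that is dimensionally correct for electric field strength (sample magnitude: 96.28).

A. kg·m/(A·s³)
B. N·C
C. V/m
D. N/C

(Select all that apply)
A, C, D

electric field strength has SI base units: kg * m / (A * s^3)

Checking each option against kg * m / (A * s^3):
  A. kg·m/(A·s³): ✓ matches
  B. N·C: ✗ does not match
  C. V/m: ✓ matches
  D. N/C: ✓ matches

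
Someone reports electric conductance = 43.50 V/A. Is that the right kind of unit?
No

electric conductance has SI base units: A^2 * s^3 / (kg * m^2)
V/A does NOT reduce to A^2 * s^3 / (kg * m^2); a valid unit for electric conductance would be e.g. S.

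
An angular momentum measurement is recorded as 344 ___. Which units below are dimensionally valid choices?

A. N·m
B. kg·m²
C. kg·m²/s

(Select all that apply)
C

angular momentum has SI base units: kg * m^2 / s

Checking each option against kg * m^2 / s:
  A. N·m: ✗ does not match
  B. kg·m²: ✗ does not match
  C. kg·m²/s: ✓ matches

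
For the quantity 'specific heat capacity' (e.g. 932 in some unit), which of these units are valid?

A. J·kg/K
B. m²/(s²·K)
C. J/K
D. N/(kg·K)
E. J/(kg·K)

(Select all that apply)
B, E

specific heat capacity has SI base units: m^2 / (s^2 * K)

Checking each option against m^2 / (s^2 * K):
  A. J·kg/K: ✗ does not match
  B. m²/(s²·K): ✓ matches
  C. J/K: ✗ does not match
  D. N/(kg·K): ✗ does not match
  E. J/(kg·K): ✓ matches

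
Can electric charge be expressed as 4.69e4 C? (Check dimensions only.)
Yes

electric charge has SI base units: A * s
C reduces to the same SI base units, so it is a valid unit for electric charge.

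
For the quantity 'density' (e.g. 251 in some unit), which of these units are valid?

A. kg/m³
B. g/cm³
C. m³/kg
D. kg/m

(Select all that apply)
A, B

density has SI base units: kg / m^3

Checking each option against kg / m^3:
  A. kg/m³: ✓ matches
  B. g/cm³: ✓ matches
  C. m³/kg: ✗ does not match
  D. kg/m: ✗ does not match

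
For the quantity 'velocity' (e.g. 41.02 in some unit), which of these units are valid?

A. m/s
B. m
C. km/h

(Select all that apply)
A, C

velocity has SI base units: m / s

Checking each option against m / s:
  A. m/s: ✓ matches
  B. m: ✗ does not match
  C. km/h: ✓ matches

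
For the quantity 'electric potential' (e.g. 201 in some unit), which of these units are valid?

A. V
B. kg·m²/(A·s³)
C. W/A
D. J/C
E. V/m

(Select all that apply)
A, B, C, D

electric potential has SI base units: kg * m^2 / (A * s^3)

Checking each option against kg * m^2 / (A * s^3):
  A. V: ✓ matches
  B. kg·m²/(A·s³): ✓ matches
  C. W/A: ✓ matches
  D. J/C: ✓ matches
  E. V/m: ✗ does not match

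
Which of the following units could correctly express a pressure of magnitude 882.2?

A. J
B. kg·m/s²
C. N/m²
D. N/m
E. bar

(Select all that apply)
C, E

pressure has SI base units: kg / (m * s^2)

Checking each option against kg / (m * s^2):
  A. J: ✗ does not match
  B. kg·m/s²: ✗ does not match
  C. N/m²: ✓ matches
  D. N/m: ✗ does not match
  E. bar: ✓ matches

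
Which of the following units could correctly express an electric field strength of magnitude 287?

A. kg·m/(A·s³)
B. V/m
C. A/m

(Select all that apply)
A, B

electric field strength has SI base units: kg * m / (A * s^3)

Checking each option against kg * m / (A * s^3):
  A. kg·m/(A·s³): ✓ matches
  B. V/m: ✓ matches
  C. A/m: ✗ does not match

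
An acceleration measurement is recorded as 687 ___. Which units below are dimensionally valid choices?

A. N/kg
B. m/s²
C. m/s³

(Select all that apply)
A, B

acceleration has SI base units: m / s^2

Checking each option against m / s^2:
  A. N/kg: ✓ matches
  B. m/s²: ✓ matches
  C. m/s³: ✗ does not match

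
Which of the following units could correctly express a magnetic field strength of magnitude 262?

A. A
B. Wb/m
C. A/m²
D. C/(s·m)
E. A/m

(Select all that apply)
D, E

magnetic field strength has SI base units: A / m

Checking each option against A / m:
  A. A: ✗ does not match
  B. Wb/m: ✗ does not match
  C. A/m²: ✗ does not match
  D. C/(s·m): ✓ matches
  E. A/m: ✓ matches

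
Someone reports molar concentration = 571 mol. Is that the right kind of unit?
No

molar concentration has SI base units: mol / m^3
mol does NOT reduce to mol / m^3; a valid unit for molar concentration would be e.g. mol/m³.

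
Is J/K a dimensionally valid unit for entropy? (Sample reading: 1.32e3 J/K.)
Yes

entropy has SI base units: kg * m^2 / (s^2 * K)
J/K reduces to the same SI base units, so it is a valid unit for entropy.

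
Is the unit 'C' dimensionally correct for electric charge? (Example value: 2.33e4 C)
Yes

electric charge has SI base units: A * s
C reduces to the same SI base units, so it is a valid unit for electric charge.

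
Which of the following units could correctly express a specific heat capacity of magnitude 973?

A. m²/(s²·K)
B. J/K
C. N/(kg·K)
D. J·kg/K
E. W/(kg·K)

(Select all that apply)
A

specific heat capacity has SI base units: m^2 / (s^2 * K)

Checking each option against m^2 / (s^2 * K):
  A. m²/(s²·K): ✓ matches
  B. J/K: ✗ does not match
  C. N/(kg·K): ✗ does not match
  D. J·kg/K: ✗ does not match
  E. W/(kg·K): ✗ does not match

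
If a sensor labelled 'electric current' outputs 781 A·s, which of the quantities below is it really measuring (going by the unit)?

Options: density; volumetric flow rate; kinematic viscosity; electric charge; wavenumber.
electric charge

electric current should have units dimensionally equivalent to A (e.g. A).
The given unit 'A·s' reduces to A * s. Of the listed options, that is the dimensionality of electric charge.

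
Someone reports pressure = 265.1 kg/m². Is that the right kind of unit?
No

pressure has SI base units: kg / (m * s^2)
kg/m² does NOT reduce to kg / (m * s^2); a valid unit for pressure would be e.g. Pa.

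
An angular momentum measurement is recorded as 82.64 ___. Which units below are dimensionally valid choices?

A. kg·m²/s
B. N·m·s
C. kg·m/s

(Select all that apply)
A, B

angular momentum has SI base units: kg * m^2 / s

Checking each option against kg * m^2 / s:
  A. kg·m²/s: ✓ matches
  B. N·m·s: ✓ matches
  C. kg·m/s: ✗ does not match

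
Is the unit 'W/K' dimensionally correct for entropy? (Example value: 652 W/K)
No

entropy has SI base units: kg * m^2 / (s^2 * K)
W/K does NOT reduce to kg * m^2 / (s^2 * K); a valid unit for entropy would be e.g. J/K.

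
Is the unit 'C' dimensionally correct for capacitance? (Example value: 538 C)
No

capacitance has SI base units: A^2 * s^4 / (kg * m^2)
C does NOT reduce to A^2 * s^4 / (kg * m^2); a valid unit for capacitance would be e.g. F.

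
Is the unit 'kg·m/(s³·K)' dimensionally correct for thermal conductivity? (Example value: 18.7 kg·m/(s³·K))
Yes

thermal conductivity has SI base units: kg * m / (s^3 * K)
kg·m/(s³·K) reduces to the same SI base units, so it is a valid unit for thermal conductivity.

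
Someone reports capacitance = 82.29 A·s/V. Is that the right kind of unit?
Yes

capacitance has SI base units: A^2 * s^4 / (kg * m^2)
A·s/V reduces to the same SI base units, so it is a valid unit for capacitance.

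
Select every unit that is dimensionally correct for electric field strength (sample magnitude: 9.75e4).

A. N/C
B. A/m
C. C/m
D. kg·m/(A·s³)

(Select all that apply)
A, D

electric field strength has SI base units: kg * m / (A * s^3)

Checking each option against kg * m / (A * s^3):
  A. N/C: ✓ matches
  B. A/m: ✗ does not match
  C. C/m: ✗ does not match
  D. kg·m/(A·s³): ✓ matches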